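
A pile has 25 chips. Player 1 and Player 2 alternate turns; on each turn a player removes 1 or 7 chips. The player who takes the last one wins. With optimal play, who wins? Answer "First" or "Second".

Compute winning (W) and losing (L) positions by backward induction:
i:   0  1  2  3  4  5  6  7  8  9 10 11 12 13 14 15 16 17 18 19 20 21 22 23 24 25
     L  W  L  W  L  W  L  W  L  W  L  W  L  W  L  W  L  W  L  W  L  W  L  W  L  W
Position 25 is W, so the first player wins.

First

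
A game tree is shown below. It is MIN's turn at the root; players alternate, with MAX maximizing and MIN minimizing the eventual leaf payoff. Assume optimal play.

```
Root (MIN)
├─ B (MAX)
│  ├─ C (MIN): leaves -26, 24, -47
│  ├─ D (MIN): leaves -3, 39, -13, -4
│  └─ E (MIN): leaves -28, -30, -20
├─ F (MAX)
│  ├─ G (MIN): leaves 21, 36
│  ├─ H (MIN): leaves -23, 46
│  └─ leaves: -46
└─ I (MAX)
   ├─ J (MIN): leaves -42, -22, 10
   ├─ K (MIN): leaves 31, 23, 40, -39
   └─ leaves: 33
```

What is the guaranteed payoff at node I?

33

J: min(-42, -22, 10) = -42
K: min(31, 23, 40, -39) = -39
I: max(-42, -39, 33) = 33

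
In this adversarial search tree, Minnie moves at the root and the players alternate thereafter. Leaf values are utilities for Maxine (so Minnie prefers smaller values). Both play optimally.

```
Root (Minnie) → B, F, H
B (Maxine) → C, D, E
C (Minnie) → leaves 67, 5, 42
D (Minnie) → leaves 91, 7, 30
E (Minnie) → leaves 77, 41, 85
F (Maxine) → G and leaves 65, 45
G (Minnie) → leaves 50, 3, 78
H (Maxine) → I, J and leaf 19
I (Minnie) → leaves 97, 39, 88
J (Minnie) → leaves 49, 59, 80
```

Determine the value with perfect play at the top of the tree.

C (Minnie): min(67, 5, 42) = 5
D (Minnie): min(91, 7, 30) = 7
E (Minnie): min(77, 41, 85) = 41
B (Maxine): max(5, 7, 41) = 41
G (Minnie): min(50, 3, 78) = 3
F (Maxine): max(3, 65, 45) = 65
I (Minnie): min(97, 39, 88) = 39
J (Minnie): min(49, 59, 80) = 49
H (Maxine): max(39, 49, 19) = 49
Root (Minnie): min(41, 65, 49) = 41

41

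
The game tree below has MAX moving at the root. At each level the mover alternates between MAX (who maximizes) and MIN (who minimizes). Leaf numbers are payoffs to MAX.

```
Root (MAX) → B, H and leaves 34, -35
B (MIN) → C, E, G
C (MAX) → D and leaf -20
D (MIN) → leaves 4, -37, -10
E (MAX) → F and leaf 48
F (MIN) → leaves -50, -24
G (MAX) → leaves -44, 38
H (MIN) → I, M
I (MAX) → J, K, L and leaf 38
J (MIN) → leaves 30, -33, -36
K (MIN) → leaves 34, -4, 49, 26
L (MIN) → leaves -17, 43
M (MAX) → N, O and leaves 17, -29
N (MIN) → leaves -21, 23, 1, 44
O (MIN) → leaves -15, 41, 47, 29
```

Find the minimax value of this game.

D (MIN): min(4, -37, -10) = -37
C (MAX): max(-37, -20) = -20
F (MIN): min(-50, -24) = -50
E (MAX): max(-50, 48) = 48
G (MAX): max(-44, 38) = 38
B (MIN): min(-20, 48, 38) = -20
J (MIN): min(30, -33, -36) = -36
K (MIN): min(34, -4, 49, 26) = -4
L (MIN): min(-17, 43) = -17
I (MAX): max(-36, -4, -17, 38) = 38
N (MIN): min(-21, 23, 1, 44) = -21
O (MIN): min(-15, 41, 47, 29) = -15
M (MAX): max(-21, -15, 17, -29) = 17
H (MIN): min(38, 17) = 17
Root (MAX): max(-20, 17, 34, -35) = 34

34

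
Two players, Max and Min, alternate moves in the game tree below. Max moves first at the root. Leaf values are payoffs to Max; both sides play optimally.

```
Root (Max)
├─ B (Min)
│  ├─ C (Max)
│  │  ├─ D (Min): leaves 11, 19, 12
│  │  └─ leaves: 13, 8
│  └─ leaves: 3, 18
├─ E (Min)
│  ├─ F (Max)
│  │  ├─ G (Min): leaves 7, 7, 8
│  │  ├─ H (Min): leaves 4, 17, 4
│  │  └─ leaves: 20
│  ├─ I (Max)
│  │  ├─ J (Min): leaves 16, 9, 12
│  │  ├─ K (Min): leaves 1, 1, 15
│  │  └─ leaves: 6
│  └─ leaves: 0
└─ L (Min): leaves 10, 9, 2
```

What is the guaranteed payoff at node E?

0

G: min(7, 7, 8) = 7
H: min(4, 17, 4) = 4
F: max(7, 4, 20) = 20
J: min(16, 9, 12) = 9
K: min(1, 1, 15) = 1
I: max(9, 1, 6) = 9
E: min(20, 9, 0) = 0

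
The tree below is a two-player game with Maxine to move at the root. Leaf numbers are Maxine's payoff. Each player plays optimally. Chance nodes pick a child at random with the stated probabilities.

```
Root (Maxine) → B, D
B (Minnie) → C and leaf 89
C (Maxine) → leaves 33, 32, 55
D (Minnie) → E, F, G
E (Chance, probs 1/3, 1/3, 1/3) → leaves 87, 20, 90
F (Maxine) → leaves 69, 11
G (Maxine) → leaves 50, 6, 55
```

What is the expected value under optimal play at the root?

C (Maxine): max(33, 32, 55) = 55
B (Minnie): min(55, 89) = 55
E (Chance): 1/3·87 + 1/3·20 + 1/3·90 = 65.67
F (Maxine): max(69, 11) = 69
G (Maxine): max(50, 6, 55) = 55
D (Minnie): min(65.67, 69, 55) = 55
Root (Maxine): max(55, 55) = 55

55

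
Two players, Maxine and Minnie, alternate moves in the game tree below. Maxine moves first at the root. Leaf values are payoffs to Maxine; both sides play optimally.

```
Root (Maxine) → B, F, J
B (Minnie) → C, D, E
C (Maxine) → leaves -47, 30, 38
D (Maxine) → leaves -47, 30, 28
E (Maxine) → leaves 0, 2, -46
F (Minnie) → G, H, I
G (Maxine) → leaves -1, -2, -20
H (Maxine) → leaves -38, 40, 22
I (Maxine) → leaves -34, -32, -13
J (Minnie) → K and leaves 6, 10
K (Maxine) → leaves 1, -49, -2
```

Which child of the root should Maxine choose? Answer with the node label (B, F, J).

C (Maxine): max(-47, 30, 38) = 38
D (Maxine): max(-47, 30, 28) = 30
E (Maxine): max(0, 2, -46) = 2
B (Minnie): min(38, 30, 2) = 2
G (Maxine): max(-1, -2, -20) = -1
H (Maxine): max(-38, 40, 22) = 40
I (Maxine): max(-34, -32, -13) = -13
F (Minnie): min(-1, 40, -13) = -13
K (Maxine): max(1, -49, -2) = 1
J (Minnie): min(1, 6, 10) = 1
Root (Maxine): max(2, -13, 1) = 2
Maxine picks the child with the highest value: B (value 2).

B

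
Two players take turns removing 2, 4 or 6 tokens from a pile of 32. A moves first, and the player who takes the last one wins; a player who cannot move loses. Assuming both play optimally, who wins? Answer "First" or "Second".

Mark each pile size as W (mover wins) or L (mover loses):
i:   0  1  2  3  4  5  6  7  8  9 10 11 12 13 14 15 16 17 18 19 20 21 22 23 24 25 26 27 28 29 30 31 32
     L  L  W  W  W  W  W  W  L  L  W  W  W  W  W  W  L  L  W  W  W  W  W  W  L  L  W  W  W  W  W  W  L
Position 32 is L, so the second player wins.

Second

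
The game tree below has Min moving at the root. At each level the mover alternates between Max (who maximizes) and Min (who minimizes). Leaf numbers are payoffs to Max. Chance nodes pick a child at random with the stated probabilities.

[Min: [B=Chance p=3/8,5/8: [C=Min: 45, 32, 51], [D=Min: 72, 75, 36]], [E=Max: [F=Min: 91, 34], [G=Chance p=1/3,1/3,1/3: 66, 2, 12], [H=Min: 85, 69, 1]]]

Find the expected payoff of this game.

34

C (Min): min(45, 32, 51) = 32
D (Min): min(72, 75, 36) = 36
B (Chance): 3/8·32 + 5/8·36 = 34.5
F (Min): min(91, 34) = 34
G (Chance): 1/3·66 + 1/3·2 + 1/3·12 = 26.67
H (Min): min(85, 69, 1) = 1
E (Max): max(34, 26.67, 1) = 34
Root (Min): min(34.5, 34) = 34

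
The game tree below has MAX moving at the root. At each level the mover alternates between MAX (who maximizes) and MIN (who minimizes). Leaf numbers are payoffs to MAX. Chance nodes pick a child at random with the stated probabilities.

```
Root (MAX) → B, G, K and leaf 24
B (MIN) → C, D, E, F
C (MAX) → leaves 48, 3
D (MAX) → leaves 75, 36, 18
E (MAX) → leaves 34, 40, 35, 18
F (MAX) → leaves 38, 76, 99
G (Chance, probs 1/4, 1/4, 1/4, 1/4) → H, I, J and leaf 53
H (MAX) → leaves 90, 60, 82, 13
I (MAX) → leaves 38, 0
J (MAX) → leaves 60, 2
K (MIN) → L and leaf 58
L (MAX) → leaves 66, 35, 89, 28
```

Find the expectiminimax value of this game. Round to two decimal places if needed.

C (MAX): max(48, 3) = 48
D (MAX): max(75, 36, 18) = 75
E (MAX): max(34, 40, 35, 18) = 40
F (MAX): max(38, 76, 99) = 99
B (MIN): min(48, 75, 40, 99) = 40
H (MAX): max(90, 60, 82, 13) = 90
I (MAX): max(38, 0) = 38
J (MAX): max(60, 2) = 60
G (Chance): 1/4·90 + 1/4·38 + 1/4·60 + 1/4·53 = 60.25
L (MAX): max(66, 35, 89, 28) = 89
K (MIN): min(89, 58) = 58
Root (MAX): max(40, 60.25, 58, 24) = 60.25

60.25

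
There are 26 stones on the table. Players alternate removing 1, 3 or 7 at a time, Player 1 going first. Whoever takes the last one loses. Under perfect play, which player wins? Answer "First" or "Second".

Mark each pile size as W (mover wins) or L (mover loses):
i:   0  1  2  3  4  5  6  7  8  9 10 11 12 13 14 15 16 17 18 19 20 21 22 23 24 25 26
     W  L  W  L  W  L  W  L  W  L  W  L  W  L  W  L  W  L  W  L  W  L  W  L  W  L  W
Position 26 is W, so the first player wins.

First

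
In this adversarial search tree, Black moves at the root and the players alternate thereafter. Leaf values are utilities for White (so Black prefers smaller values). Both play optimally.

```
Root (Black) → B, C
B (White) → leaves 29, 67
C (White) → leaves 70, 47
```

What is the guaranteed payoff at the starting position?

B (White): max(29, 67) = 67
C (White): max(70, 47) = 70
Root (Black): min(67, 70) = 67

67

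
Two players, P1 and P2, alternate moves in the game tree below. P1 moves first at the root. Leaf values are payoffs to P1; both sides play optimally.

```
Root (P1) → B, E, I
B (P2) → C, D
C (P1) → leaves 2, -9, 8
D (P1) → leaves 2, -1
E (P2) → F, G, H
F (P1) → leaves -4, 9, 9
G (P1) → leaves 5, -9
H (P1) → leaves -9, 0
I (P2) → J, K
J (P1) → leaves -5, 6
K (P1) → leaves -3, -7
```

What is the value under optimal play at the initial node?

C (P1): max(2, -9, 8) = 8
D (P1): max(2, -1) = 2
B (P2): min(8, 2) = 2
F (P1): max(-4, 9, 9) = 9
G (P1): max(5, -9) = 5
H (P1): max(-9, 0) = 0
E (P2): min(9, 5, 0) = 0
J (P1): max(-5, 6) = 6
K (P1): max(-3, -7) = -3
I (P2): min(6, -3) = -3
Root (P1): max(2, 0, -3) = 2

2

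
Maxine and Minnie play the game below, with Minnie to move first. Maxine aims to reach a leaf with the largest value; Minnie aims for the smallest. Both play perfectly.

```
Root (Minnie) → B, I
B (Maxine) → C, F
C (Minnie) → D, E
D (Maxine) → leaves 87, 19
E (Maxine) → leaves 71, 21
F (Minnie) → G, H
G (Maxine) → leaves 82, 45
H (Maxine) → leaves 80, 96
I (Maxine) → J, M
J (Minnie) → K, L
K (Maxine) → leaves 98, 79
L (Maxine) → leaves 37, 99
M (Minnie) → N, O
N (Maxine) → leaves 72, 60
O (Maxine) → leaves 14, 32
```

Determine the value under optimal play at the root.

D (Maxine): max(87, 19) = 87
E (Maxine): max(71, 21) = 71
C (Minnie): min(87, 71) = 71
G (Maxine): max(82, 45) = 82
H (Maxine): max(80, 96) = 96
F (Minnie): min(82, 96) = 82
B (Maxine): max(71, 82) = 82
K (Maxine): max(98, 79) = 98
L (Maxine): max(37, 99) = 99
J (Minnie): min(98, 99) = 98
N (Maxine): max(72, 60) = 72
O (Maxine): max(14, 32) = 32
M (Minnie): min(72, 32) = 32
I (Maxine): max(98, 32) = 98
Root (Minnie): min(82, 98) = 82

82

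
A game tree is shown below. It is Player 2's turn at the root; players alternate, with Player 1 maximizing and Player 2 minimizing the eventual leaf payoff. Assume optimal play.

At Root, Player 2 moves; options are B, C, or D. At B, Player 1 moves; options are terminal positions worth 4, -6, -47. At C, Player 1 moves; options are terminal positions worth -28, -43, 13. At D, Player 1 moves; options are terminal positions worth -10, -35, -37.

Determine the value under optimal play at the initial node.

B (Player 1): max(4, -6, -47) = 4
C (Player 1): max(-28, -43, 13) = 13
D (Player 1): max(-10, -35, -37) = -10
Root (Player 2): min(4, 13, -10) = -10

-10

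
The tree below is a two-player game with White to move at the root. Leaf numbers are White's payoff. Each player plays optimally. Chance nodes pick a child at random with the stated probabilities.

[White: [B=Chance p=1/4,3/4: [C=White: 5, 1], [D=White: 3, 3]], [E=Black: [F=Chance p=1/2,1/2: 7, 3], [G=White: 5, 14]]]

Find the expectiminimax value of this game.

5

C (White): max(5, 1) = 5
D (White): max(3, 3) = 3
B (Chance): 1/4·5 + 3/4·3 = 3.5
F (Chance): 1/2·7 + 1/2·3 = 5
G (White): max(5, 14) = 14
E (Black): min(5, 14) = 5
Root (White): max(3.5, 5) = 5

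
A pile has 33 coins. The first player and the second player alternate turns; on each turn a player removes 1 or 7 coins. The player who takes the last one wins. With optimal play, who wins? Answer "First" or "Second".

First

Compute winning (W) and losing (L) positions by backward induction:
i:   0  1  2  3  4  5  6  7  8  9 10 11 12 13 14 15 16 17 18 19 20 21 22 23 24 25 26 27 28 29 30 31 32 33
     L  W  L  W  L  W  L  W  L  W  L  W  L  W  L  W  L  W  L  W  L  W  L  W  L  W  L  W  L  W  L  W  L  W
Position 33 is W, so the first player wins.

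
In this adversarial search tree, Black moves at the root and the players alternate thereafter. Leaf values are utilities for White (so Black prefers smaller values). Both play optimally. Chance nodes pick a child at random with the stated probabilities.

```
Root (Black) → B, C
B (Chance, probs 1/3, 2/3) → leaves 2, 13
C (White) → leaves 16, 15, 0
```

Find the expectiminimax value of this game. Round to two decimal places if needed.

B (Chance): 1/3·2 + 2/3·13 = 9.33
C (White): max(16, 15, 0) = 16
Root (Black): min(9.33, 16) = 9.33

9.33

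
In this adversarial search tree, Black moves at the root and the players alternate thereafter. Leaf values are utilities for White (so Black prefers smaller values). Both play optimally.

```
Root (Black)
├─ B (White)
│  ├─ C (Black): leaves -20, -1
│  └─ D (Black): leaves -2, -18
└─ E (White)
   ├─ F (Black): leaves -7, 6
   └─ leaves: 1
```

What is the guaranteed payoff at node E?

F: min(-7, 6) = -7
E: max(-7, 1) = 1

1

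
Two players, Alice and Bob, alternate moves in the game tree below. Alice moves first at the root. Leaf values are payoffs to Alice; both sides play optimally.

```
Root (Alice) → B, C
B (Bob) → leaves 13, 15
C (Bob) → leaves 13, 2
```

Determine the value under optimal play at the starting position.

B (Bob): min(13, 15) = 13
C (Bob): min(13, 2) = 2
Root (Alice): max(13, 2) = 13

13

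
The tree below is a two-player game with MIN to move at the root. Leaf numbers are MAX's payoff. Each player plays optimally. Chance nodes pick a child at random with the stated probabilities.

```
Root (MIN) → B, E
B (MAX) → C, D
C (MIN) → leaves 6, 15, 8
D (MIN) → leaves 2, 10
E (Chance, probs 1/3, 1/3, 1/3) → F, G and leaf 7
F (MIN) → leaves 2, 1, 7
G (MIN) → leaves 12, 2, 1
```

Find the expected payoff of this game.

3

C (MIN): min(6, 15, 8) = 6
D (MIN): min(2, 10) = 2
B (MAX): max(6, 2) = 6
F (MIN): min(2, 1, 7) = 1
G (MIN): min(12, 2, 1) = 1
E (Chance): 1/3·1 + 1/3·1 + 1/3·7 = 3
Root (MIN): min(6, 3) = 3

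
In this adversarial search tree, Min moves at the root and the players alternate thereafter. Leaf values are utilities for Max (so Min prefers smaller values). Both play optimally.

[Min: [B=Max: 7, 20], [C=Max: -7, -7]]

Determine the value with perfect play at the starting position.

-7

B (Max): max(7, 20) = 20
C (Max): max(-7, -7) = -7
Root (Min): min(20, -7) = -7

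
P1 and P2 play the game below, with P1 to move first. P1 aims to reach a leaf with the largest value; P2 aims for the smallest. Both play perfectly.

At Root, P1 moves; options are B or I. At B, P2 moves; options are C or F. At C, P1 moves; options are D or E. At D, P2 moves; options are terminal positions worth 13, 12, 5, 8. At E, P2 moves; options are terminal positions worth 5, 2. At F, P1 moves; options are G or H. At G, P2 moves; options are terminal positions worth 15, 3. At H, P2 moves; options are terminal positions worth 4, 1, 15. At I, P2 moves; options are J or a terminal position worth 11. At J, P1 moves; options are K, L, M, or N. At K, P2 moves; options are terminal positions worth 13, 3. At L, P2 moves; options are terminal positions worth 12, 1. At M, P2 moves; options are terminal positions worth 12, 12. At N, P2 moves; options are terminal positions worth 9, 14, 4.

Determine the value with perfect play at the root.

D (P2): min(13, 12, 5, 8) = 5
E (P2): min(5, 2) = 2
C (P1): max(5, 2) = 5
G (P2): min(15, 3) = 3
H (P2): min(4, 1, 15) = 1
F (P1): max(3, 1) = 3
B (P2): min(5, 3) = 3
K (P2): min(13, 3) = 3
L (P2): min(12, 1) = 1
M (P2): min(12, 12) = 12
N (P2): min(9, 14, 4) = 4
J (P1): max(3, 1, 12, 4) = 12
I (P2): min(12, 11) = 11
Root (P1): max(3, 11) = 11

11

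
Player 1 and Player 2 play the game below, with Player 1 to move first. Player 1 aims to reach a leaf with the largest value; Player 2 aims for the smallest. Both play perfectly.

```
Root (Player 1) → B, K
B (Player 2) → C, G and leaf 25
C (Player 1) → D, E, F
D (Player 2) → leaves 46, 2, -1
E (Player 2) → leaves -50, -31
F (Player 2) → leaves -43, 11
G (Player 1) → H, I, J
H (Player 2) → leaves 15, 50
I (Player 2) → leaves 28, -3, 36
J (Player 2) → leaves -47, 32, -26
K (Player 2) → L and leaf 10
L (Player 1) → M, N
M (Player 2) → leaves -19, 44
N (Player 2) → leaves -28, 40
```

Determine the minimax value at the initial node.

D (Player 2): min(46, 2, -1) = -1
E (Player 2): min(-50, -31) = -50
F (Player 2): min(-43, 11) = -43
C (Player 1): max(-1, -50, -43) = -1
H (Player 2): min(15, 50) = 15
I (Player 2): min(28, -3, 36) = -3
J (Player 2): min(-47, 32, -26) = -47
G (Player 1): max(15, -3, -47) = 15
B (Player 2): min(-1, 15, 25) = -1
M (Player 2): min(-19, 44) = -19
N (Player 2): min(-28, 40) = -28
L (Player 1): max(-19, -28) = -19
K (Player 2): min(-19, 10) = -19
Root (Player 1): max(-1, -19) = -1

-1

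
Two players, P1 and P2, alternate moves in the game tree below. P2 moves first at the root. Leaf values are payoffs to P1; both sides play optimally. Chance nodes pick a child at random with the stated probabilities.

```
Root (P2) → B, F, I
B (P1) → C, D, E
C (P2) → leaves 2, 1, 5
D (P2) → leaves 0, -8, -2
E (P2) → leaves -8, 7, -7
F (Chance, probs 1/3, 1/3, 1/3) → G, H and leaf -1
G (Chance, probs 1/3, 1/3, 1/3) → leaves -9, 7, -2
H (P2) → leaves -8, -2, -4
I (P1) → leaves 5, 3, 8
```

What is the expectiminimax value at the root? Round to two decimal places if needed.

C (P2): min(2, 1, 5) = 1
D (P2): min(0, -8, -2) = -8
E (P2): min(-8, 7, -7) = -8
B (P1): max(1, -8, -8) = 1
G (Chance): 1/3·-9 + 1/3·7 + 1/3·-2 = -1.33
H (P2): min(-8, -2, -4) = -8
F (Chance): 1/3·-1.33 + 1/3·-8 + 1/3·-1 = -3.44
I (P1): max(5, 3, 8) = 8
Root (P2): min(1, -3.44, 8) = -3.44

-3.44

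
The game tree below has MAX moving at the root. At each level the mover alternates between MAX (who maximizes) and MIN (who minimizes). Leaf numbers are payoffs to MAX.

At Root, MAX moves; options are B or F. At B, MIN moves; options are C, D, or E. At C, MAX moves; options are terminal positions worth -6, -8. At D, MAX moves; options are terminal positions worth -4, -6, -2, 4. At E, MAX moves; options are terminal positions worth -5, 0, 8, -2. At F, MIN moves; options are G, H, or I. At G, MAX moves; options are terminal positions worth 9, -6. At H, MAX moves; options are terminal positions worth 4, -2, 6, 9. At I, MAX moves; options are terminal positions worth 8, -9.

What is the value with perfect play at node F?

G: max(9, -6) = 9
H: max(4, -2, 6, 9) = 9
I: max(8, -9) = 8
F: min(9, 9, 8) = 8

8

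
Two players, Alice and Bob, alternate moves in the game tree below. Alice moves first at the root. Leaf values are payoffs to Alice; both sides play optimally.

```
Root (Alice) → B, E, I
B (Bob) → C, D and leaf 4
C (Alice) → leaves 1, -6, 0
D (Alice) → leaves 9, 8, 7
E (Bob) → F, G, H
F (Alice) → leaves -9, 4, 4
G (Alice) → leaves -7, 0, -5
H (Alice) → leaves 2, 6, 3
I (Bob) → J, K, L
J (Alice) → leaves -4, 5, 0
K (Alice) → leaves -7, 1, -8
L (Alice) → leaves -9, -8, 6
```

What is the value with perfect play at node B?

C: max(1, -6, 0) = 1
D: max(9, 8, 7) = 9
B: min(1, 9, 4) = 1

1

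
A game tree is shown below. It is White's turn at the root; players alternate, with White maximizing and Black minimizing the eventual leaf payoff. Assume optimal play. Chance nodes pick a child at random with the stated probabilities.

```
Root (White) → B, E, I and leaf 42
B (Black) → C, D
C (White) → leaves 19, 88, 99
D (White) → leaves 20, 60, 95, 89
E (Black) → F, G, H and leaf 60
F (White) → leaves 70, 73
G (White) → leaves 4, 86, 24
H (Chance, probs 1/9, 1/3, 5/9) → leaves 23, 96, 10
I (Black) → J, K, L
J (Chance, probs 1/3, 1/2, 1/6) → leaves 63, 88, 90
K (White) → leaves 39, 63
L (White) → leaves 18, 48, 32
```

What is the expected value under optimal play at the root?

C (White): max(19, 88, 99) = 99
D (White): max(20, 60, 95, 89) = 95
B (Black): min(99, 95) = 95
F (White): max(70, 73) = 73
G (White): max(4, 86, 24) = 86
H (Chance): 1/9·23 + 1/3·96 + 5/9·10 = 40.11
E (Black): min(73, 86, 40.11, 60) = 40.11
J (Chance): 1/3·63 + 1/2·88 + 1/6·90 = 80
K (White): max(39, 63) = 63
L (White): max(18, 48, 32) = 48
I (Black): min(80, 63, 48) = 48
Root (White): max(95, 40.11, 48, 42) = 95

95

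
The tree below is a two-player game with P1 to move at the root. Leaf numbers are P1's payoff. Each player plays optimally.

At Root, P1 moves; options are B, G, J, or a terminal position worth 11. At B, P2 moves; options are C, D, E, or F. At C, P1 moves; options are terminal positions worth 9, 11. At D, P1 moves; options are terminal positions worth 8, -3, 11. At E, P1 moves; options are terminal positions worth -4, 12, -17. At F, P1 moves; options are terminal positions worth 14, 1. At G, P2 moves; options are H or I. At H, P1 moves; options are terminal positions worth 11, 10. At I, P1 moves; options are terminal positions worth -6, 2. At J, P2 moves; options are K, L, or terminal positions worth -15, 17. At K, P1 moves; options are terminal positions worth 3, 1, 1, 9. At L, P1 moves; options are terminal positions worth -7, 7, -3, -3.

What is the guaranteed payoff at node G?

2

H: max(11, 10) = 11
I: max(-6, 2) = 2
G: min(11, 2) = 2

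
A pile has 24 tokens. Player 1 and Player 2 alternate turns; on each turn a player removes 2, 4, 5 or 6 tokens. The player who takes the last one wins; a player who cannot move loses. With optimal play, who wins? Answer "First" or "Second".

Compute winning (W) and losing (L) positions by backward induction:
i:   0  1  2  3  4  5  6  7  8  9 10 11 12 13 14 15 16 17 18 19 20 21 22 23 24
     L  L  W  W  W  W  W  W  L  L  W  W  W  W  W  W  L  L  W  W  W  W  W  W  L
Position 24 is L, so the second player wins.

Second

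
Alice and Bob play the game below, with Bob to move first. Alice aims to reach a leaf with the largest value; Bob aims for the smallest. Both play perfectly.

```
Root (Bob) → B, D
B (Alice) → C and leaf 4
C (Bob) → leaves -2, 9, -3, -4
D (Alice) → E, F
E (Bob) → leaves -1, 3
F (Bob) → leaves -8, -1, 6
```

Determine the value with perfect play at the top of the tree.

C (Bob): min(-2, 9, -3, -4) = -4
B (Alice): max(-4, 4) = 4
E (Bob): min(-1, 3) = -1
F (Bob): min(-8, -1, 6) = -8
D (Alice): max(-1, -8) = -1
Root (Bob): min(4, -1) = -1

-1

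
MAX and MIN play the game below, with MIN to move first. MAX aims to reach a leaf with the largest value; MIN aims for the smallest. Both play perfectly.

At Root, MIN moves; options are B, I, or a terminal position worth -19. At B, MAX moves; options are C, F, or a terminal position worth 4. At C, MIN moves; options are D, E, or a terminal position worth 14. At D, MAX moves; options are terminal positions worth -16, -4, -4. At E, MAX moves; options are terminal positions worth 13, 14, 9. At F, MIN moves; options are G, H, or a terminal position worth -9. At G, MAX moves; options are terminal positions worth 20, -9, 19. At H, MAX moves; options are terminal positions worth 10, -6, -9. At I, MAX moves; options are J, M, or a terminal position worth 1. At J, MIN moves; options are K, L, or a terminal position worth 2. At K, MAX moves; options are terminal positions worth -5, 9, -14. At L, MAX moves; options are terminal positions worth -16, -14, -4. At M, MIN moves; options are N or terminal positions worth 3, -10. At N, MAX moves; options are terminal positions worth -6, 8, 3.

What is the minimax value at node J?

-4

K: max(-5, 9, -14) = 9
L: max(-16, -14, -4) = -4
J: min(9, -4, 2) = -4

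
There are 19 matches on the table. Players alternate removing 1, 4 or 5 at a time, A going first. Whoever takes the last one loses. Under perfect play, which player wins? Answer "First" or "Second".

Compute winning (W) and losing (L) positions by backward induction:
i:   0  1  2  3  4  5  6  7  8  9 10 11 12 13 14 15 16 17 18 19
     W  L  W  L  W  W  W  W  W  L  W  L  W  W  W  W  W  L  W  L
Position 19 is L, so the second player wins.

Second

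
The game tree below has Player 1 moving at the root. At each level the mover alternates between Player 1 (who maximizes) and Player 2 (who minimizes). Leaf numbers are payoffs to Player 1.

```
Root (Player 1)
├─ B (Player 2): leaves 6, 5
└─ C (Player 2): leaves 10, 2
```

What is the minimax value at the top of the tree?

B (Player 2): min(6, 5) = 5
C (Player 2): min(10, 2) = 2
Root (Player 1): max(5, 2) = 5

5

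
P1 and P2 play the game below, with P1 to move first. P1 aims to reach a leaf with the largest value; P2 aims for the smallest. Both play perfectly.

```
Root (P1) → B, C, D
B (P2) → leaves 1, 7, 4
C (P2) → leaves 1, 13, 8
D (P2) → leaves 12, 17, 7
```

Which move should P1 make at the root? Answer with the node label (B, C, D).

D

B (P2): min(1, 7, 4) = 1
C (P2): min(1, 13, 8) = 1
D (P2): min(12, 17, 7) = 7
Root (P1): max(1, 1, 7) = 7
P1 picks the child with the highest value: D (value 7).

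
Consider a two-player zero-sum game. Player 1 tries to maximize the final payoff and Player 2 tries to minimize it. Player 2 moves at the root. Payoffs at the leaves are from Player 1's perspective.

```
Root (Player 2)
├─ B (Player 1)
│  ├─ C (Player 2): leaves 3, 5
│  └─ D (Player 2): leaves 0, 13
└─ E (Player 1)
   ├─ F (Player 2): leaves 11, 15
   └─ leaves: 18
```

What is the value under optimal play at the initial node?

C (Player 2): min(3, 5) = 3
D (Player 2): min(0, 13) = 0
B (Player 1): max(3, 0) = 3
F (Player 2): min(11, 15) = 11
E (Player 1): max(11, 18) = 18
Root (Player 2): min(3, 18) = 3

3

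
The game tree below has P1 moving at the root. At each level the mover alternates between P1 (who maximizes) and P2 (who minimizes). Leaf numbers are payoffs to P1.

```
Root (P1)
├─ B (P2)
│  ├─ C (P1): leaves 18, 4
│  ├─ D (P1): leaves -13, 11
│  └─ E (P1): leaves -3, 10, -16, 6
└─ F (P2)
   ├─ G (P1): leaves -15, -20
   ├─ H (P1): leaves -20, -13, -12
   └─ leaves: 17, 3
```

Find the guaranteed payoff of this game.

10

C (P1): max(18, 4) = 18
D (P1): max(-13, 11) = 11
E (P1): max(-3, 10, -16, 6) = 10
B (P2): min(18, 11, 10) = 10
G (P1): max(-15, -20) = -15
H (P1): max(-20, -13, -12) = -12
F (P2): min(-15, -12, 17, 3) = -15
Root (P1): max(10, -15) = 10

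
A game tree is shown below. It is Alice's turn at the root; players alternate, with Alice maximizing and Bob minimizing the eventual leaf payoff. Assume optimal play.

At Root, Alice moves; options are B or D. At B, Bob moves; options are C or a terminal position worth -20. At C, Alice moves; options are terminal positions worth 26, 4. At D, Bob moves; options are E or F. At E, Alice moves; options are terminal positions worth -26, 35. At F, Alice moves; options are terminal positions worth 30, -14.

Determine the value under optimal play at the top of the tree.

30

C (Alice): max(26, 4) = 26
B (Bob): min(26, -20) = -20
E (Alice): max(-26, 35) = 35
F (Alice): max(30, -14) = 30
D (Bob): min(35, 30) = 30
Root (Alice): max(-20, 30) = 30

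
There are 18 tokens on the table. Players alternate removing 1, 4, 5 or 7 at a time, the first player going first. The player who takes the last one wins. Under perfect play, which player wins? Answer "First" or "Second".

Compute winning (W) and losing (L) positions by backward induction:
i:   0  1  2  3  4  5  6  7  8  9 10 11 12 13 14 15 16 17 18
     L  W  L  W  W  W  W  W  L  W  L  W  W  W  W  W  L  W  L
Position 18 is L, so the second player wins.

Second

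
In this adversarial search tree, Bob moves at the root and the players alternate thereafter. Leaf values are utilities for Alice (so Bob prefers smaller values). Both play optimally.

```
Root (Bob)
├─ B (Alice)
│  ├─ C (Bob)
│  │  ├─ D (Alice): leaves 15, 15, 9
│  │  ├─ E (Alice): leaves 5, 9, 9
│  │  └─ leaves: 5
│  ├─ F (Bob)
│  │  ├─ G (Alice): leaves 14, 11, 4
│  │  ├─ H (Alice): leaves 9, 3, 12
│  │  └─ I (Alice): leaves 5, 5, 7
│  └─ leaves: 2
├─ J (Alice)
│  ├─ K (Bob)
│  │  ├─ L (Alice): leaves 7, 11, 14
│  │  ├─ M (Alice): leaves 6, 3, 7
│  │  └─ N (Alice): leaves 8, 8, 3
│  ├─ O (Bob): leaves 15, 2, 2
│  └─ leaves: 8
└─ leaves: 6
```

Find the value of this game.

D (Alice): max(15, 15, 9) = 15
E (Alice): max(5, 9, 9) = 9
C (Bob): min(15, 9, 5) = 5
G (Alice): max(14, 11, 4) = 14
H (Alice): max(9, 3, 12) = 12
I (Alice): max(5, 5, 7) = 7
F (Bob): min(14, 12, 7) = 7
B (Alice): max(5, 7, 2) = 7
L (Alice): max(7, 11, 14) = 14
M (Alice): max(6, 3, 7) = 7
N (Alice): max(8, 8, 3) = 8
K (Bob): min(14, 7, 8) = 7
O (Bob): min(15, 2, 2) = 2
J (Alice): max(7, 2, 8) = 8
Root (Bob): min(7, 8, 6) = 6

6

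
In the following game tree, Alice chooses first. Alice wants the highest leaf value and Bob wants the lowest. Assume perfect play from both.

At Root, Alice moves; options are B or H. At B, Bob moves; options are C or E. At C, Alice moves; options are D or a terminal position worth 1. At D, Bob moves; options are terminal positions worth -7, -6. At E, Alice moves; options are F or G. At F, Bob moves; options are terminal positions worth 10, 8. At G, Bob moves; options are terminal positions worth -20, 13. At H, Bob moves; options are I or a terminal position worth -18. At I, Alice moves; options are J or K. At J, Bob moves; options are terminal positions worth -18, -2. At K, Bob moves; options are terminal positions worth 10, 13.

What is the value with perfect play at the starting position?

1

D (Bob): min(-7, -6) = -7
C (Alice): max(-7, 1) = 1
F (Bob): min(10, 8) = 8
G (Bob): min(-20, 13) = -20
E (Alice): max(8, -20) = 8
B (Bob): min(1, 8) = 1
J (Bob): min(-18, -2) = -18
K (Bob): min(10, 13) = 10
I (Alice): max(-18, 10) = 10
H (Bob): min(10, -18) = -18
Root (Alice): max(1, -18) = 1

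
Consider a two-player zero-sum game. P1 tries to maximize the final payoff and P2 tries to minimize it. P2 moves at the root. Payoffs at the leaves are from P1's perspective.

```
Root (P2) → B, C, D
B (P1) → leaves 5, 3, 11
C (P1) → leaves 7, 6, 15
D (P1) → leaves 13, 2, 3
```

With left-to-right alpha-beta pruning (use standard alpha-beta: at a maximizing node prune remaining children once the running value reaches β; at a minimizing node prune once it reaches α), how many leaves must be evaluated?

B [α=-∞,β=+∞]: v=11
C [α=-∞,β=11]: v=15
D [α=-∞,β=11]: v=13 after child 1 ≥ β → β-cutoff, skip 2
Root [α=-∞,β=+∞]: v=11
Leaves evaluated: 7 of 9.

7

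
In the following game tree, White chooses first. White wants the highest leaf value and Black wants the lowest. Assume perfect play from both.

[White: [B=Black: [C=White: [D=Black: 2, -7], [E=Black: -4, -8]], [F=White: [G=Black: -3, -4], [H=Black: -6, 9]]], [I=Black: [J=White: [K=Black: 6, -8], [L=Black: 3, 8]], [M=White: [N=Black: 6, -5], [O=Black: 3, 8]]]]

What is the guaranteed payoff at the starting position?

D (Black): min(2, -7) = -7
E (Black): min(-4, -8) = -8
C (White): max(-7, -8) = -7
G (Black): min(-3, -4) = -4
H (Black): min(-6, 9) = -6
F (White): max(-4, -6) = -4
B (Black): min(-7, -4) = -7
K (Black): min(6, -8) = -8
L (Black): min(3, 8) = 3
J (White): max(-8, 3) = 3
N (Black): min(6, -5) = -5
O (Black): min(3, 8) = 3
M (White): max(-5, 3) = 3
I (Black): min(3, 3) = 3
Root (White): max(-7, 3) = 3

3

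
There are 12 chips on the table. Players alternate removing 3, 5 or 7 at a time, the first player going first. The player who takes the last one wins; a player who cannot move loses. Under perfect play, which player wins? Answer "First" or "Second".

Compute winning (W) and losing (L) positions by backward induction:
i:   0  1  2  3  4  5  6  7  8  9 10 11 12
     L  L  L  W  W  W  W  W  W  W  L  L  L
Position 12 is L, so the second player wins.

Second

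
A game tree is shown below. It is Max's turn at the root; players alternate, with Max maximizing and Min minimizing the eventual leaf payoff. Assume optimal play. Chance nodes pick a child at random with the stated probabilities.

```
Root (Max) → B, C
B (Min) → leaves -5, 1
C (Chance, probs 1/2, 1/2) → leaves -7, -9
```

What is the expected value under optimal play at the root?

B (Min): min(-5, 1) = -5
C (Chance): 1/2·-7 + 1/2·-9 = -8
Root (Max): max(-5, -8) = -5

-5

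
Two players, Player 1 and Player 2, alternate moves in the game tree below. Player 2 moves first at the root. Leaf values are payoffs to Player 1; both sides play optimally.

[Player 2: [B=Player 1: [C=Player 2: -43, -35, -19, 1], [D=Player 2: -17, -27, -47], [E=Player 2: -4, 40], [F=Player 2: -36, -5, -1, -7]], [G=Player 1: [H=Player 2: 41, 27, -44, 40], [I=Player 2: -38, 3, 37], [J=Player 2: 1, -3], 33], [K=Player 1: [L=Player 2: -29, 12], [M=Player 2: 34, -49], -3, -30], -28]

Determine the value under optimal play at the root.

-28

C (Player 2): min(-43, -35, -19, 1) = -43
D (Player 2): min(-17, -27, -47) = -47
E (Player 2): min(-4, 40) = -4
F (Player 2): min(-36, -5, -1, -7) = -36
B (Player 1): max(-43, -47, -4, -36) = -4
H (Player 2): min(41, 27, -44, 40) = -44
I (Player 2): min(-38, 3, 37) = -38
J (Player 2): min(1, -3) = -3
G (Player 1): max(-44, -38, -3, 33) = 33
L (Player 2): min(-29, 12) = -29
M (Player 2): min(34, -49) = -49
K (Player 1): max(-29, -49, -3, -30) = -3
Root (Player 2): min(-4, 33, -3, -28) = -28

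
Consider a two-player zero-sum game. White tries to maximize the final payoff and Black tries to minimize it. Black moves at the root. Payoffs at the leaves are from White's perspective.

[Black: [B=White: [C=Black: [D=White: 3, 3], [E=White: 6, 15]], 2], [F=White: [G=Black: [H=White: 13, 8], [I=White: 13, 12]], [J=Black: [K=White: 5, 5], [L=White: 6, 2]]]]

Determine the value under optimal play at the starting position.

3

D (White): max(3, 3) = 3
E (White): max(6, 15) = 15
C (Black): min(3, 15) = 3
B (White): max(3, 2) = 3
H (White): max(13, 8) = 13
I (White): max(13, 12) = 13
G (Black): min(13, 13) = 13
K (White): max(5, 5) = 5
L (White): max(6, 2) = 6
J (Black): min(5, 6) = 5
F (White): max(13, 5) = 13
Root (Black): min(3, 13) = 3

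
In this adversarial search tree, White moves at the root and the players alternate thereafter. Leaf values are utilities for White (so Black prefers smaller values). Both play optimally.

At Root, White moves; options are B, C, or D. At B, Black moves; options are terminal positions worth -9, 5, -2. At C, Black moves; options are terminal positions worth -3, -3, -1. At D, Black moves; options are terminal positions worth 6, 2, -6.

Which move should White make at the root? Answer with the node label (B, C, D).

B (Black): min(-9, 5, -2) = -9
C (Black): min(-3, -3, -1) = -3
D (Black): min(6, 2, -6) = -6
Root (White): max(-9, -3, -6) = -3
White picks the child with the highest value: C (value -3).

C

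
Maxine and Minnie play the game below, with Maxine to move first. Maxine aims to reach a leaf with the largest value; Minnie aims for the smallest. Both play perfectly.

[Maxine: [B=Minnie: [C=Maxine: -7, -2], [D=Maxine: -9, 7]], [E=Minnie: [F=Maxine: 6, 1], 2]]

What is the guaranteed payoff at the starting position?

2

C (Maxine): max(-7, -2) = -2
D (Maxine): max(-9, 7) = 7
B (Minnie): min(-2, 7) = -2
F (Maxine): max(6, 1) = 6
E (Minnie): min(6, 2) = 2
Root (Maxine): max(-2, 2) = 2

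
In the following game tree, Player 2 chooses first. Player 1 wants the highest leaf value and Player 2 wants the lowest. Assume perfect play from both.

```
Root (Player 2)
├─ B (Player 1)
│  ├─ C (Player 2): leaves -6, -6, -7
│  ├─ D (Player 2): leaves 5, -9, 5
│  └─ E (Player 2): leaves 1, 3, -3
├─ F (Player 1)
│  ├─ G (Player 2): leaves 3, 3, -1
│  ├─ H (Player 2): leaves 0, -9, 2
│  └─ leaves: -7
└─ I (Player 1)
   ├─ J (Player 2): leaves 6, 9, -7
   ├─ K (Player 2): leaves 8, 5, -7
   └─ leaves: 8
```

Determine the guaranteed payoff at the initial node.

-3

C (Player 2): min(-6, -6, -7) = -7
D (Player 2): min(5, -9, 5) = -9
E (Player 2): min(1, 3, -3) = -3
B (Player 1): max(-7, -9, -3) = -3
G (Player 2): min(3, 3, -1) = -1
H (Player 2): min(0, -9, 2) = -9
F (Player 1): max(-1, -9, -7) = -1
J (Player 2): min(6, 9, -7) = -7
K (Player 2): min(8, 5, -7) = -7
I (Player 1): max(-7, -7, 8) = 8
Root (Player 2): min(-3, -1, 8) = -3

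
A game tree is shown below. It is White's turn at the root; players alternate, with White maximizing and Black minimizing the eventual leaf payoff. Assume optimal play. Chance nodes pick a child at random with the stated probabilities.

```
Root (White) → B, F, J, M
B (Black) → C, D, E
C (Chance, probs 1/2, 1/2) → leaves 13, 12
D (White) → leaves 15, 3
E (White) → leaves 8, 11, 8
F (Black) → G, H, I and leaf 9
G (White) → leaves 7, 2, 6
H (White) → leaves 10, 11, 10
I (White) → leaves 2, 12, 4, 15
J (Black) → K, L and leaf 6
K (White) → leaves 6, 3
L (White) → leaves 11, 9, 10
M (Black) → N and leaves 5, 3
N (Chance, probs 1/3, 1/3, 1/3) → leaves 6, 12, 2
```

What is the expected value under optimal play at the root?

11

C (Chance): 1/2·13 + 1/2·12 = 12.5
D (White): max(15, 3) = 15
E (White): max(8, 11, 8) = 11
B (Black): min(12.5, 15, 11) = 11
G (White): max(7, 2, 6) = 7
H (White): max(10, 11, 10) = 11
I (White): max(2, 12, 4, 15) = 15
F (Black): min(7, 11, 15, 9) = 7
K (White): max(6, 3) = 6
L (White): max(11, 9, 10) = 11
J (Black): min(6, 11, 6) = 6
N (Chance): 1/3·6 + 1/3·12 + 1/3·2 = 6.67
M (Black): min(6.67, 5, 3) = 3
Root (White): max(11, 7, 6, 3) = 11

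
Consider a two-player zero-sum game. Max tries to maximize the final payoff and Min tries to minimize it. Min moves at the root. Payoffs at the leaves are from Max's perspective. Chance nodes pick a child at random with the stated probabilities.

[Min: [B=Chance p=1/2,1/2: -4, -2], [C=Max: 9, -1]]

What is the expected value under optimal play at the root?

-3

B (Chance): 1/2·-4 + 1/2·-2 = -3
C (Max): max(9, -1) = 9
Root (Min): min(-3, 9) = -3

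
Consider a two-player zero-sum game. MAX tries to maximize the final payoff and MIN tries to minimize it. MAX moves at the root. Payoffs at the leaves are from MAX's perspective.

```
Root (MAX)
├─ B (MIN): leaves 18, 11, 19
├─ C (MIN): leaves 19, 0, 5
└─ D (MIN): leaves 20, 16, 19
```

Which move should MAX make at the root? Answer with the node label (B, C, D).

B (MIN): min(18, 11, 19) = 11
C (MIN): min(19, 0, 5) = 0
D (MIN): min(20, 16, 19) = 16
Root (MAX): max(11, 0, 16) = 16
MAX picks the child with the highest value: D (value 16).

D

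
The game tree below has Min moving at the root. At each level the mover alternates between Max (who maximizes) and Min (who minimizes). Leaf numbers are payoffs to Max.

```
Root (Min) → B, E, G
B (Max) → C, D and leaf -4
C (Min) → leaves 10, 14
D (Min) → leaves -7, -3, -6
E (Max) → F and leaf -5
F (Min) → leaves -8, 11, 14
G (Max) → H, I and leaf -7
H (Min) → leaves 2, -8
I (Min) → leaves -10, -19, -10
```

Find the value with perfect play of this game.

C (Min): min(10, 14) = 10
D (Min): min(-7, -3, -6) = -7
B (Max): max(10, -7, -4) = 10
F (Min): min(-8, 11, 14) = -8
E (Max): max(-8, -5) = -5
H (Min): min(2, -8) = -8
I (Min): min(-10, -19, -10) = -19
G (Max): max(-8, -19, -7) = -7
Root (Min): min(10, -5, -7) = -7

-7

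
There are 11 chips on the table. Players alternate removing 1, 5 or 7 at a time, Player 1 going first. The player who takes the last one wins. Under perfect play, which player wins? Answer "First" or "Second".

First

Compute winning (W) and losing (L) positions by backward induction:
i:   0  1  2  3  4  5  6  7  8  9 10 11
     L  W  L  W  L  W  L  W  L  W  L  W
Position 11 is W, so the first player wins.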